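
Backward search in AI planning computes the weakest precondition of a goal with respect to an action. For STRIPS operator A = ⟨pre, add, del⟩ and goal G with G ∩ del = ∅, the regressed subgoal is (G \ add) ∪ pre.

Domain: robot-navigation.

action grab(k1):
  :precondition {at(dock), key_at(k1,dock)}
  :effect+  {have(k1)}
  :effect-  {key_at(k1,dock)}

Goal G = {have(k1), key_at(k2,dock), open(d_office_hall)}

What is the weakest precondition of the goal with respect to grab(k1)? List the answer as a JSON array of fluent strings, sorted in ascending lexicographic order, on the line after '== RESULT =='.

Regress:
  G ∩ del = {}  (empty — regression defined)
  G \ add = {have(k1), key_at(k2,dock), open(d_office_hall)} \ {have(k1)} = {key_at(k2,dock), open(d_office_hall)}
  ∪ pre   = {key_at(k2,dock), open(d_office_hall)} ∪ {at(dock), key_at(k1,dock)}
          = {at(dock), key_at(k1,dock), key_at(k2,dock), open(d_office_hall)}

== RESULT ==
["at(dock)", "key_at(k1,dock)", "key_at(k2,dock)", "open(d_office_hall)"]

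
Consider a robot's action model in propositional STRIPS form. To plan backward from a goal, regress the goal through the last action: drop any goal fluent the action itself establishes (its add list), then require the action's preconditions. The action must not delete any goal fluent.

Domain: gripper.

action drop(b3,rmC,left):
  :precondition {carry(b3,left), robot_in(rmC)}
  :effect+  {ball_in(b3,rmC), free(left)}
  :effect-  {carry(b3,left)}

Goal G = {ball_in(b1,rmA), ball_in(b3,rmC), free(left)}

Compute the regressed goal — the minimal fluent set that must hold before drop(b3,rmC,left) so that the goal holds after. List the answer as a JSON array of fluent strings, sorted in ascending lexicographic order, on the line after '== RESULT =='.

Regress:
  G ∩ del = {}  (empty — regression defined)
  G \ add = {ball_in(b1,rmA), ball_in(b3,rmC), free(left)} \ {ball_in(b3,rmC), free(left)} = {ball_in(b1,rmA)}
  ∪ pre   = {ball_in(b1,rmA)} ∪ {carry(b3,left), robot_in(rmC)}
          = {ball_in(b1,rmA), carry(b3,left), robot_in(rmC)}

== RESULT ==
["ball_in(b1,rmA)", "carry(b3,left)", "robot_in(rmC)"]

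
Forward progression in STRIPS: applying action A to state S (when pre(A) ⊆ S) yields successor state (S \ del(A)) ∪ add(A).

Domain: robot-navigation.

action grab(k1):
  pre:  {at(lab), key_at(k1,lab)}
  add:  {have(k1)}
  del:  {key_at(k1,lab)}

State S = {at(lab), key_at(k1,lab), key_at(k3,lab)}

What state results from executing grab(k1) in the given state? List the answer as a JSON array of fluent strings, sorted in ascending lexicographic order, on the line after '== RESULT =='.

Progress:
  pre ⊆ S: {at(lab), key_at(k1,lab)} ⊆ S  — applicable
  S \ del = {at(lab), key_at(k3,lab)}
  ∪ add   = {at(lab), have(k1), key_at(k3,lab)}

== RESULT ==
["at(lab)", "have(k1)", "key_at(k3,lab)"]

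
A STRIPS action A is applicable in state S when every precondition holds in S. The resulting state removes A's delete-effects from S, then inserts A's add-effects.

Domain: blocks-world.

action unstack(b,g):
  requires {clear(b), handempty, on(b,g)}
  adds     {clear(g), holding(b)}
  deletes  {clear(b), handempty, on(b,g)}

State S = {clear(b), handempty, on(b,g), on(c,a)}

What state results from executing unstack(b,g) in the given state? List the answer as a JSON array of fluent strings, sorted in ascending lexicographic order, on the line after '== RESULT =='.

Compute (S \ del) ∪ add:
  pre ⊆ S: {clear(b), handempty, on(b,g)} ⊆ S  — applicable
  S \ del = {on(c,a)}
  ∪ add   = {clear(g), holding(b), on(c,a)}

== RESULT ==
["clear(g)", "holding(b)", "on(c,a)"]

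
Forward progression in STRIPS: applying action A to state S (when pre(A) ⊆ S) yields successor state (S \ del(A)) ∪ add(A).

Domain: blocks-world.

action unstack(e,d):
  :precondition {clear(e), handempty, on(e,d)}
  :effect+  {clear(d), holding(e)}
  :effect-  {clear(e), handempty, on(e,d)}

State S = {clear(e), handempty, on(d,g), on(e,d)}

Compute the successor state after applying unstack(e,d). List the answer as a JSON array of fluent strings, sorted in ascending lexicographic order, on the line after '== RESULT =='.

Compute (S \ del) ∪ add:
  pre ⊆ S: {clear(e), handempty, on(e,d)} ⊆ S  — applicable
  S \ del = {on(d,g)}
  ∪ add   = {clear(d), holding(e), on(d,g)}

== RESULT ==
["clear(d)", "holding(e)", "on(d,g)"]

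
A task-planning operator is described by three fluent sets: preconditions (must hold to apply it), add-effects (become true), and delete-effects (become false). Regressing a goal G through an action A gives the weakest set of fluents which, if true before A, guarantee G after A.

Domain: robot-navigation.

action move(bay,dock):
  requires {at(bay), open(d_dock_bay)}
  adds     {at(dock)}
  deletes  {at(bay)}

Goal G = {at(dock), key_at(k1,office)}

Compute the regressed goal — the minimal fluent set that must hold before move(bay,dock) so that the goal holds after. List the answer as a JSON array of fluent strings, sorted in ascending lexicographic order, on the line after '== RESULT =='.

Compute (G \ add) ∪ pre:
  G ∩ del = {}  (empty — regression defined)
  G \ add = {at(dock), key_at(k1,office)} \ {at(dock)} = {key_at(k1,office)}
  ∪ pre   = {key_at(k1,office)} ∪ {at(bay), open(d_dock_bay)}
          = {at(bay), key_at(k1,office), open(d_dock_bay)}

== RESULT ==
["at(bay)", "key_at(k1,office)", "open(d_dock_bay)"]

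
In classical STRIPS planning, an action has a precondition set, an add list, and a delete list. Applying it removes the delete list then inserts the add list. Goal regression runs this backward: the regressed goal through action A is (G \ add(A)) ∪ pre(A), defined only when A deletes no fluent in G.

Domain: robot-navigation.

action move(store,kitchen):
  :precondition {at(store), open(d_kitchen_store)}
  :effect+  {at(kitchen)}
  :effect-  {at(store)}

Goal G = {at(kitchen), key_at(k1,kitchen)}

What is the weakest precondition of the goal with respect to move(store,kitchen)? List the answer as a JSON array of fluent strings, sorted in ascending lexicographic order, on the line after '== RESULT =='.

Compute (G \ add) ∪ pre:
  G ∩ del = {}  (empty — regression defined)
  G \ add = {at(kitchen), key_at(k1,kitchen)} \ {at(kitchen)} = {key_at(k1,kitchen)}
  ∪ pre   = {key_at(k1,kitchen)} ∪ {at(store), open(d_kitchen_store)}
          = {at(store), key_at(k1,kitchen), open(d_kitchen_store)}

== RESULT ==
["at(store)", "key_at(k1,kitchen)", "open(d_kitchen_store)"]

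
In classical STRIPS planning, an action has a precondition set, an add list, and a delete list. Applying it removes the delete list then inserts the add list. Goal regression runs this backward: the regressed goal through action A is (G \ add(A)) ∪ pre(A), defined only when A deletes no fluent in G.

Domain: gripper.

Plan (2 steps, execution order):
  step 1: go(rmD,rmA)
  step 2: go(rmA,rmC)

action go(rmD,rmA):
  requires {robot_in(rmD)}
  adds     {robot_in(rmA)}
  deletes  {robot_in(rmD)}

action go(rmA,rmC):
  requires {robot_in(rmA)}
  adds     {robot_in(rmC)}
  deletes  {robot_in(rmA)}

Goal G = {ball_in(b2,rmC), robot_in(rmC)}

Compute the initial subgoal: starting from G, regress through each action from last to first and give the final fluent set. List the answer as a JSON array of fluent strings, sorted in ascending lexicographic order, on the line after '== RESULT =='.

Work backward from the goal:
  through step 2 (go(rmA,rmC)): drop {robot_in(rmC)}, keep {ball_in(b2,rmC)}, require {robot_in(rmA)}
    → {ball_in(b2,rmC), robot_in(rmA)}
  through step 1 (go(rmD,rmA)): drop {robot_in(rmA)}, keep {ball_in(b2,rmC)}, require {robot_in(rmD)}
    → {ball_in(b2,rmC), robot_in(rmD)}

== RESULT ==
["ball_in(b2,rmC)", "robot_in(rmD)"]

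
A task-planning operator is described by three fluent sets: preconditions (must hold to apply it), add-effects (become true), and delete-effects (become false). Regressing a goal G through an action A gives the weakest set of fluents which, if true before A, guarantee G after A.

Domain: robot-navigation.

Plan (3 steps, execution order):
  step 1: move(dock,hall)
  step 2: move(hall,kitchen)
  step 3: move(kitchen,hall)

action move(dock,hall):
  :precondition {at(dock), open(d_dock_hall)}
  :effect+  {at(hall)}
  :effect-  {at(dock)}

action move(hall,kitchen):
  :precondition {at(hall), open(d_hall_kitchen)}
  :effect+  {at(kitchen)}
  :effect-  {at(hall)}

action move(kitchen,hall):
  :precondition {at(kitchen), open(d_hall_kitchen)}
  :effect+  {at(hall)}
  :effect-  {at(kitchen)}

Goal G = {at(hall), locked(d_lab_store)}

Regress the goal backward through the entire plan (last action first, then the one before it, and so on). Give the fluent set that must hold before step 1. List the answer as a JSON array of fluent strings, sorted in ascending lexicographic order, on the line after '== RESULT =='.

Regress step by step:
  through step 3 (move(kitchen,hall)): drop {at(hall)}, keep {locked(d_lab_store)}, require {at(kitchen), open(d_hall_kitchen)}
    → {at(kitchen), locked(d_lab_store), open(d_hall_kitchen)}
  through step 2 (move(hall,kitchen)): drop {at(kitchen)}, keep {locked(d_lab_store), open(d_hall_kitchen)}, require {at(hall), open(d_hall_kitchen)}
    → {at(hall), locked(d_lab_store), open(d_hall_kitchen)}
  through step 1 (move(dock,hall)): drop {at(hall)}, keep {locked(d_lab_store), open(d_hall_kitchen)}, require {at(dock), open(d_dock_hall)}
    → {at(dock), locked(d_lab_store), open(d_dock_hall), open(d_hall_kitchen)}

== RESULT ==
["at(dock)", "locked(d_lab_store)", "open(d_dock_hall)", "open(d_hall_kitchen)"]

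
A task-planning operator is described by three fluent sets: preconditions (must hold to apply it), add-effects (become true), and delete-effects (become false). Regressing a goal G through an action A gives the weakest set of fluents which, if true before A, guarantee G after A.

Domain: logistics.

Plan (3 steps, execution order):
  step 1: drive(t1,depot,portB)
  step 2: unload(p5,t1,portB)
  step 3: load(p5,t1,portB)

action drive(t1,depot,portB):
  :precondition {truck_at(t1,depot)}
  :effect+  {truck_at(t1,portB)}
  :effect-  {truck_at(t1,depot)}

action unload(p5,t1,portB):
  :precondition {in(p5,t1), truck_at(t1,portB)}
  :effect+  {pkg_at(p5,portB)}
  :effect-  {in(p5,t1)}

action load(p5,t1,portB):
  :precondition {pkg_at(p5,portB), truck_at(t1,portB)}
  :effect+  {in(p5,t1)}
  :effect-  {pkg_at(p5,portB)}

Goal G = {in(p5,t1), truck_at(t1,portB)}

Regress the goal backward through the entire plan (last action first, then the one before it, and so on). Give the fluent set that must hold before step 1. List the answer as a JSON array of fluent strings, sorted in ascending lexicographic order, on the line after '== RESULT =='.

Work backward from the goal:
  through step 3 (load(p5,t1,portB)): drop {in(p5,t1)}, keep {truck_at(t1,portB)}, require {pkg_at(p5,portB), truck_at(t1,portB)}
    → {pkg_at(p5,portB), truck_at(t1,portB)}
  through step 2 (unload(p5,t1,portB)): drop {pkg_at(p5,portB)}, keep {truck_at(t1,portB)}, require {in(p5,t1), truck_at(t1,portB)}
    → {in(p5,t1), truck_at(t1,portB)}
  through step 1 (drive(t1,depot,portB)): drop {truck_at(t1,portB)}, keep {in(p5,t1)}, require {truck_at(t1,depot)}
    → {in(p5,t1), truck_at(t1,depot)}

== RESULT ==
["in(p5,t1)", "truck_at(t1,depot)"]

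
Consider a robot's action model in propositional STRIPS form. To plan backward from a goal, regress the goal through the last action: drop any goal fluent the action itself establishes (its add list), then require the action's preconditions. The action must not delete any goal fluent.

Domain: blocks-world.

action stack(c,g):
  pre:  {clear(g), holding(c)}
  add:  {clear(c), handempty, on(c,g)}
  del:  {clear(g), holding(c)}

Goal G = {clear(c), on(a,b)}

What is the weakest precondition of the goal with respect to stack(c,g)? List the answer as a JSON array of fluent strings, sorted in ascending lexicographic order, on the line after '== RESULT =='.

Regress:
  G ∩ del = {}  (empty — regression defined)
  G \ add = {clear(c), on(a,b)} \ {clear(c), handempty, on(c,g)} = {on(a,b)}
  ∪ pre   = {on(a,b)} ∪ {clear(g), holding(c)}
          = {clear(g), holding(c), on(a,b)}

== RESULT ==
["clear(g)", "holding(c)", "on(a,b)"]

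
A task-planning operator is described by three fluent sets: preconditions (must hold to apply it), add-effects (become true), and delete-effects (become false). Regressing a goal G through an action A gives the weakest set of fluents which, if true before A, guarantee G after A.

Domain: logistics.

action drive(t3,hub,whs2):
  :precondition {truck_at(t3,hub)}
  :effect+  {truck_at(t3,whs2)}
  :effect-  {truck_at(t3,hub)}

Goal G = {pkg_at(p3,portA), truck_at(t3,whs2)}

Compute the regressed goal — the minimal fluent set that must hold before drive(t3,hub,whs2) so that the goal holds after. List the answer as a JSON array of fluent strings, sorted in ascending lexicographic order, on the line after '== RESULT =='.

Compute (G \ add) ∪ pre:
  G ∩ del = {}  (empty — regression defined)
  G \ add = {pkg_at(p3,portA), truck_at(t3,whs2)} \ {truck_at(t3,whs2)} = {pkg_at(p3,portA)}
  ∪ pre   = {pkg_at(p3,portA)} ∪ {truck_at(t3,hub)}
          = {pkg_at(p3,portA), truck_at(t3,hub)}

== RESULT ==
["pkg_at(p3,portA)", "truck_at(t3,hub)"]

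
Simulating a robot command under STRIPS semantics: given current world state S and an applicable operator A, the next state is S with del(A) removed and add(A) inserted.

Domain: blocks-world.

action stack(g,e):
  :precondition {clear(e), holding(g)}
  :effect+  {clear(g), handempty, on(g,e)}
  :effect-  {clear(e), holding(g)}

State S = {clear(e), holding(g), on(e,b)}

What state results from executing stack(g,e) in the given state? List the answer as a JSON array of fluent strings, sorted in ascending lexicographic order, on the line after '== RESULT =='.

Compute (S \ del) ∪ add:
  pre ⊆ S: {clear(e), holding(g)} ⊆ S  — applicable
  S \ del = {on(e,b)}
  ∪ add   = {clear(g), handempty, on(e,b), on(g,e)}

== RESULT ==
["clear(g)", "handempty", "on(e,b)", "on(g,e)"]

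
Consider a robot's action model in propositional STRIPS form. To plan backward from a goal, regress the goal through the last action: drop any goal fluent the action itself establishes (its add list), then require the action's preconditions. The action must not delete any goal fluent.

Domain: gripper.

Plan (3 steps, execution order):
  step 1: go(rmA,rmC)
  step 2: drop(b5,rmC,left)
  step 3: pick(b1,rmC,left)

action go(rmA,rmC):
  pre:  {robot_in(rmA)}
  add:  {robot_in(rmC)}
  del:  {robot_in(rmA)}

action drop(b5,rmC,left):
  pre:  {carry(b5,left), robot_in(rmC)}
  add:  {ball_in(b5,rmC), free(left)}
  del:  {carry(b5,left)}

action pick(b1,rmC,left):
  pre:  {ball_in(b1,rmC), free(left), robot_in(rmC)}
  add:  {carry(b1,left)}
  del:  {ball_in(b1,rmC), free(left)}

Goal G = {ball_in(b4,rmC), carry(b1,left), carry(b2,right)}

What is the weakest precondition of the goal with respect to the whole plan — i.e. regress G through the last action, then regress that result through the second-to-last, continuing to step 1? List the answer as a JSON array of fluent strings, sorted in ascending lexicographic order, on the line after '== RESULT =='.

Regress step by step:
  through step 3 (pick(b1,rmC,left)): drop {carry(b1,left)}, keep {ball_in(b4,rmC), carry(b2,right)}, require {ball_in(b1,rmC), free(left), robot_in(rmC)}
    → {ball_in(b1,rmC), ball_in(b4,rmC), carry(b2,right), free(left), robot_in(rmC)}
  through step 2 (drop(b5,rmC,left)): drop {free(left)}, keep {ball_in(b1,rmC), ball_in(b4,rmC), carry(b2,right), robot_in(rmC)}, require {carry(b5,left), robot_in(rmC)}
    → {ball_in(b1,rmC), ball_in(b4,rmC), carry(b2,right), carry(b5,left), robot_in(rmC)}
  through step 1 (go(rmA,rmC)): drop {robot_in(rmC)}, keep {ball_in(b1,rmC), ball_in(b4,rmC), carry(b2,right), carry(b5,left)}, require {robot_in(rmA)}
    → {ball_in(b1,rmC), ball_in(b4,rmC), carry(b2,right), carry(b5,left), robot_in(rmA)}

== RESULT ==
["ball_in(b1,rmC)", "ball_in(b4,rmC)", "carry(b2,right)", "carry(b5,left)", "robot_in(rmA)"]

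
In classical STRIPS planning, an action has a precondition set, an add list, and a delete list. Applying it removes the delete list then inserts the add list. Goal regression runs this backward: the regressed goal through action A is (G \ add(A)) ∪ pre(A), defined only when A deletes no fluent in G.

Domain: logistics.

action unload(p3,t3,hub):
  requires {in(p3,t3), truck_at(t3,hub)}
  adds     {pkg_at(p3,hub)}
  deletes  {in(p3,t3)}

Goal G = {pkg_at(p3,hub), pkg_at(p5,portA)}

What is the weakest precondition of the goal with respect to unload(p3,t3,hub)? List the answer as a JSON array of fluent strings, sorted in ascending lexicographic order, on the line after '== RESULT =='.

Compute (G \ add) ∪ pre:
  G ∩ del = {}  (empty — regression defined)
  G \ add = {pkg_at(p3,hub), pkg_at(p5,portA)} \ {pkg_at(p3,hub)} = {pkg_at(p5,portA)}
  ∪ pre   = {pkg_at(p5,portA)} ∪ {in(p3,t3), truck_at(t3,hub)}
          = {in(p3,t3), pkg_at(p5,portA), truck_at(t3,hub)}

== RESULT ==
["in(p3,t3)", "pkg_at(p5,portA)", "truck_at(t3,hub)"]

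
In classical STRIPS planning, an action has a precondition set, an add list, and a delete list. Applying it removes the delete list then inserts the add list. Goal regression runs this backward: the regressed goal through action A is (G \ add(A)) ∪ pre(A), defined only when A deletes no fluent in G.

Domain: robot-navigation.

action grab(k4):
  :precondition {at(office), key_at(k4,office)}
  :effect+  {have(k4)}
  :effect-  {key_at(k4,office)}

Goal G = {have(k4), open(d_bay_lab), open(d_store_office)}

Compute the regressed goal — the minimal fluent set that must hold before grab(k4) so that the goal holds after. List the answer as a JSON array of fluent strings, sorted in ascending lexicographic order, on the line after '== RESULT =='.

Regress:
  G ∩ del = {}  (empty — regression defined)
  G \ add = {have(k4), open(d_bay_lab), open(d_store_office)} \ {have(k4)} = {open(d_bay_lab), open(d_store_office)}
  ∪ pre   = {open(d_bay_lab), open(d_store_office)} ∪ {at(office), key_at(k4,office)}
          = {at(office), key_at(k4,office), open(d_bay_lab), open(d_store_office)}

== RESULT ==
["at(office)", "key_at(k4,office)", "open(d_bay_lab)", "open(d_store_office)"]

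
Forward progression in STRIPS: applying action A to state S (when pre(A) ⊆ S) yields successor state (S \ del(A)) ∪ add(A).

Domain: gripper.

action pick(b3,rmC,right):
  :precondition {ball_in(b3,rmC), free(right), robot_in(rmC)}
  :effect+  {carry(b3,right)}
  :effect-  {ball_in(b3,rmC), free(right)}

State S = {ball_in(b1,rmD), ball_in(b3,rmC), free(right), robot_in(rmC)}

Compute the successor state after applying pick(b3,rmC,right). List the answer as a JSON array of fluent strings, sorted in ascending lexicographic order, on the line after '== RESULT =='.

Progress:
  pre ⊆ S: {ball_in(b3,rmC), free(right), robot_in(rmC)} ⊆ S  — applicable
  S \ del = {ball_in(b1,rmD), robot_in(rmC)}
  ∪ add   = {ball_in(b1,rmD), carry(b3,right), robot_in(rmC)}

== RESULT ==
["ball_in(b1,rmD)", "carry(b3,right)", "robot_in(rmC)"]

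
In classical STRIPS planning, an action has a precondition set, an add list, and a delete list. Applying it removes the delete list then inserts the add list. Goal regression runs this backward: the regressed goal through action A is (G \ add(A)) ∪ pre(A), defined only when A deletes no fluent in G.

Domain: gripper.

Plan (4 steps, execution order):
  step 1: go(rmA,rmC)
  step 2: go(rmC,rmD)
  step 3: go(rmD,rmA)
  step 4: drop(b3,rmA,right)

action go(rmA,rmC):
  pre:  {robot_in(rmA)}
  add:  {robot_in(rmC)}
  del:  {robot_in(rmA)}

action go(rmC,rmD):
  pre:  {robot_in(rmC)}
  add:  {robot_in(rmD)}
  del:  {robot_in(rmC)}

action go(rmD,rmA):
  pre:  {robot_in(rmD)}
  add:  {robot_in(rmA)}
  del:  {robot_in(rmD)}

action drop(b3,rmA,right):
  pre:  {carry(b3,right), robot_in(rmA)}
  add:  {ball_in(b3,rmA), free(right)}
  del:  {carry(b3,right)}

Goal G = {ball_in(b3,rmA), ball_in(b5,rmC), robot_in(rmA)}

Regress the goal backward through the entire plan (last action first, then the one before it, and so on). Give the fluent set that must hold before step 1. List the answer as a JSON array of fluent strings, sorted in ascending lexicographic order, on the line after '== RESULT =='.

Work backward from the goal:
  through step 4 (drop(b3,rmA,right)): drop {ball_in(b3,rmA)}, keep {ball_in(b5,rmC), robot_in(rmA)}, require {carry(b3,right), robot_in(rmA)}
    → {ball_in(b5,rmC), carry(b3,right), robot_in(rmA)}
  through step 3 (go(rmD,rmA)): drop {robot_in(rmA)}, keep {ball_in(b5,rmC), carry(b3,right)}, require {robot_in(rmD)}
    → {ball_in(b5,rmC), carry(b3,right), robot_in(rmD)}
  through step 2 (go(rmC,rmD)): drop {robot_in(rmD)}, keep {ball_in(b5,rmC), carry(b3,right)}, require {robot_in(rmC)}
    → {ball_in(b5,rmC), carry(b3,right), robot_in(rmC)}
  through step 1 (go(rmA,rmC)): drop {robot_in(rmC)}, keep {ball_in(b5,rmC), carry(b3,right)}, require {robot_in(rmA)}
    → {ball_in(b5,rmC), carry(b3,right), robot_in(rmA)}

== RESULT ==
["ball_in(b5,rmC)", "carry(b3,right)", "robot_in(rmA)"]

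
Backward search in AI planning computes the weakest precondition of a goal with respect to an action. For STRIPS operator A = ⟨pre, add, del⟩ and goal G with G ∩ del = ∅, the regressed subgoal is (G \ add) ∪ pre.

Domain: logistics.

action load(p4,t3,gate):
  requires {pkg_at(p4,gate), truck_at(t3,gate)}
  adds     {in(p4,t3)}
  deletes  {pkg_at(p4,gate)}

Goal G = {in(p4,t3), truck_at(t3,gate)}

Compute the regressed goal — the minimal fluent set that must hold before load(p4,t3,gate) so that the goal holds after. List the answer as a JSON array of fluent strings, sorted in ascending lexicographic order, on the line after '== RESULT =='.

Regress:
  G ∩ del = {}  (empty — regression defined)
  G \ add = {in(p4,t3), truck_at(t3,gate)} \ {in(p4,t3)} = {truck_at(t3,gate)}
  ∪ pre   = {truck_at(t3,gate)} ∪ {pkg_at(p4,gate), truck_at(t3,gate)}
          = {pkg_at(p4,gate), truck_at(t3,gate)}

== RESULT ==
["pkg_at(p4,gate)", "truck_at(t3,gate)"]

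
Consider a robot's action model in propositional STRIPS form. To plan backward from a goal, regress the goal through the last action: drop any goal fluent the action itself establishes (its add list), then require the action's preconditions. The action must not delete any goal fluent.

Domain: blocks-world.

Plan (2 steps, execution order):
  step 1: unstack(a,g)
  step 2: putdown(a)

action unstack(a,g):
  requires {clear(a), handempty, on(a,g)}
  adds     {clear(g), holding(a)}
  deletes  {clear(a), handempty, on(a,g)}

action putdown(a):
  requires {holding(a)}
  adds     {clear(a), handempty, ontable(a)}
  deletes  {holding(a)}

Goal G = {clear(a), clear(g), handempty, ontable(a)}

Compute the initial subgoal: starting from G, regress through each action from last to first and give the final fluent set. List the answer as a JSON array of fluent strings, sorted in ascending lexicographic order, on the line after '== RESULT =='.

Regress step by step:
  through step 2 (putdown(a)): drop {clear(a), handempty, ontable(a)}, keep {clear(g)}, require {holding(a)}
    → {clear(g), holding(a)}
  through step 1 (unstack(a,g)): drop {clear(g), holding(a)}, keep {}, require {clear(a), handempty, on(a,g)}
    → {clear(a), handempty, on(a,g)}

== RESULT ==
["clear(a)", "handempty", "on(a,g)"]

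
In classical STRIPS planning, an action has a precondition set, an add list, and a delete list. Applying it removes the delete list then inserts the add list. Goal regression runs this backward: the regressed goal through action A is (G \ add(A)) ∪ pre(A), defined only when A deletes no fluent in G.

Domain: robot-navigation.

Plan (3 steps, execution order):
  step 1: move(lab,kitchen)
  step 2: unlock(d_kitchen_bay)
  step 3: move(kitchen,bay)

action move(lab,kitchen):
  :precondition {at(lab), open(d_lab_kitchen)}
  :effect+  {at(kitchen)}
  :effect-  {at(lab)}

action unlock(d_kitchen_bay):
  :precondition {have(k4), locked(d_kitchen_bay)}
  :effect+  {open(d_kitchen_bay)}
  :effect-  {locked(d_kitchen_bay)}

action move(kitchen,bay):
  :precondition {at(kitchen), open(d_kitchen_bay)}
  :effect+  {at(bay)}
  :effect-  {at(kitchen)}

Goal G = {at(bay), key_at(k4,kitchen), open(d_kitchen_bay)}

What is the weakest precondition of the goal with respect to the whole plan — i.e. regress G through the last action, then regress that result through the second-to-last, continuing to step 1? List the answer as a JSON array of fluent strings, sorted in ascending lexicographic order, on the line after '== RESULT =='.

Regress step by step:
  through step 3 (move(kitchen,bay)): drop {at(bay)}, keep {key_at(k4,kitchen), open(d_kitchen_bay)}, require {at(kitchen), open(d_kitchen_bay)}
    → {at(kitchen), key_at(k4,kitchen), open(d_kitchen_bay)}
  through step 2 (unlock(d_kitchen_bay)): drop {open(d_kitchen_bay)}, keep {at(kitchen), key_at(k4,kitchen)}, require {have(k4), locked(d_kitchen_bay)}
    → {at(kitchen), have(k4), key_at(k4,kitchen), locked(d_kitchen_bay)}
  through step 1 (move(lab,kitchen)): drop {at(kitchen)}, keep {have(k4), key_at(k4,kitchen), locked(d_kitchen_bay)}, require {at(lab), open(d_lab_kitchen)}
    → {at(lab), have(k4), key_at(k4,kitchen), locked(d_kitchen_bay), open(d_lab_kitchen)}

== RESULT ==
["at(lab)", "have(k4)", "key_at(k4,kitchen)", "locked(d_kitchen_bay)", "open(d_lab_kitchen)"]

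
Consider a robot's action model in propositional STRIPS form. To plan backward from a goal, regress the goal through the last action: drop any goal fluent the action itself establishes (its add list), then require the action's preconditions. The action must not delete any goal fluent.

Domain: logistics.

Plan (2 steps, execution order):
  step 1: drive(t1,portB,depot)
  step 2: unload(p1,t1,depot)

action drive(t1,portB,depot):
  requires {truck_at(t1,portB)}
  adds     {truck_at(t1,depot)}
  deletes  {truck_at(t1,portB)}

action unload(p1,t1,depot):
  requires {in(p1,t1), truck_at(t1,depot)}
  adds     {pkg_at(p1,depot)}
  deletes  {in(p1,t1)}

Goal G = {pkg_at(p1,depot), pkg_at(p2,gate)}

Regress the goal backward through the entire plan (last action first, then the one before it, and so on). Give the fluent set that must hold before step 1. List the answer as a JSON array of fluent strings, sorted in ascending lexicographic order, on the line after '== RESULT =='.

Work backward from the goal:
  through step 2 (unload(p1,t1,depot)): drop {pkg_at(p1,depot)}, keep {pkg_at(p2,gate)}, require {in(p1,t1), truck_at(t1,depot)}
    → {in(p1,t1), pkg_at(p2,gate), truck_at(t1,depot)}
  through step 1 (drive(t1,portB,depot)): drop {truck_at(t1,depot)}, keep {in(p1,t1), pkg_at(p2,gate)}, require {truck_at(t1,portB)}
    → {in(p1,t1), pkg_at(p2,gate), truck_at(t1,portB)}

== RESULT ==
["in(p1,t1)", "pkg_at(p2,gate)", "truck_at(t1,portB)"]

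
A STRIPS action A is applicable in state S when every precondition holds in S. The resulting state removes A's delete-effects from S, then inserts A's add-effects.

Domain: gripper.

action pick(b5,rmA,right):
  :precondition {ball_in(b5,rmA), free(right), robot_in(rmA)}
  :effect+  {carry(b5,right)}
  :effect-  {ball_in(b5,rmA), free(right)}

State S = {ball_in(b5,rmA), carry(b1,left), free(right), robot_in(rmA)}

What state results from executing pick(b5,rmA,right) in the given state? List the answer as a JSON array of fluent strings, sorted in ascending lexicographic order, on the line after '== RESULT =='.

Progress:
  pre ⊆ S: {ball_in(b5,rmA), free(right), robot_in(rmA)} ⊆ S  — applicable
  S \ del = {carry(b1,left), robot_in(rmA)}
  ∪ add   = {carry(b1,left), carry(b5,right), robot_in(rmA)}

== RESULT ==
["carry(b1,left)", "carry(b5,right)", "robot_in(rmA)"]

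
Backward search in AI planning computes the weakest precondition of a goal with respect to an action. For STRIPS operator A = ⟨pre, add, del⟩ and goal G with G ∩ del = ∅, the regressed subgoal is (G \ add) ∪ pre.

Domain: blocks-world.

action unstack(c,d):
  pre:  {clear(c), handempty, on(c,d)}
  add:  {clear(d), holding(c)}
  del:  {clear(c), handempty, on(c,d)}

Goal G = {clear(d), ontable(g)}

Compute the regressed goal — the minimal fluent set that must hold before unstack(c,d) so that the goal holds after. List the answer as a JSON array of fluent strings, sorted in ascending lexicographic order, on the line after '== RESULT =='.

Regress:
  G ∩ del = {}  (empty — regression defined)
  G \ add = {clear(d), ontable(g)} \ {clear(d), holding(c)} = {ontable(g)}
  ∪ pre   = {ontable(g)} ∪ {clear(c), handempty, on(c,d)}
          = {clear(c), handempty, on(c,d), ontable(g)}

== RESULT ==
["clear(c)", "handempty", "on(c,d)", "ontable(g)"]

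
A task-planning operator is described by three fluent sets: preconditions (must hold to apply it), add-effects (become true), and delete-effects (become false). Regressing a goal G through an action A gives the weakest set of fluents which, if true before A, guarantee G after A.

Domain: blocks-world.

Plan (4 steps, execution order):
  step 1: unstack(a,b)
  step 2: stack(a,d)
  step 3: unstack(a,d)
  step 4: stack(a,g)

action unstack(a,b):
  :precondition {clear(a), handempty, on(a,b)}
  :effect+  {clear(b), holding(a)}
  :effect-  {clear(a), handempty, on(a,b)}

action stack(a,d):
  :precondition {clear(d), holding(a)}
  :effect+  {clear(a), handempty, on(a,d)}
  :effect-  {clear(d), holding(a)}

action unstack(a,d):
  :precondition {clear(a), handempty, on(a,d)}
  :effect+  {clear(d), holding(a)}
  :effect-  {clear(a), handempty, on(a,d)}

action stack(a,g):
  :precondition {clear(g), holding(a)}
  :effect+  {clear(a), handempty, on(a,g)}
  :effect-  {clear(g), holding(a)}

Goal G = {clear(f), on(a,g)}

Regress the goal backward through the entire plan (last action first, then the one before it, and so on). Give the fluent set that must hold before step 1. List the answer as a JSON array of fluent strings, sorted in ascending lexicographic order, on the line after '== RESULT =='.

Work backward from the goal:
  through step 4 (stack(a,g)): drop {on(a,g)}, keep {clear(f)}, require {clear(g), holding(a)}
    → {clear(f), clear(g), holding(a)}
  through step 3 (unstack(a,d)): drop {holding(a)}, keep {clear(f), clear(g)}, require {clear(a), handempty, on(a,d)}
    → {clear(a), clear(f), clear(g), handempty, on(a,d)}
  through step 2 (stack(a,d)): drop {clear(a), handempty, on(a,d)}, keep {clear(f), clear(g)}, require {clear(d), holding(a)}
    → {clear(d), clear(f), clear(g), holding(a)}
  through step 1 (unstack(a,b)): drop {holding(a)}, keep {clear(d), clear(f), clear(g)}, require {clear(a), handempty, on(a,b)}
    → {clear(a), clear(d), clear(f), clear(g), handempty, on(a,b)}

== RESULT ==
["clear(a)", "clear(d)", "clear(f)", "clear(g)", "handempty", "on(a,b)"]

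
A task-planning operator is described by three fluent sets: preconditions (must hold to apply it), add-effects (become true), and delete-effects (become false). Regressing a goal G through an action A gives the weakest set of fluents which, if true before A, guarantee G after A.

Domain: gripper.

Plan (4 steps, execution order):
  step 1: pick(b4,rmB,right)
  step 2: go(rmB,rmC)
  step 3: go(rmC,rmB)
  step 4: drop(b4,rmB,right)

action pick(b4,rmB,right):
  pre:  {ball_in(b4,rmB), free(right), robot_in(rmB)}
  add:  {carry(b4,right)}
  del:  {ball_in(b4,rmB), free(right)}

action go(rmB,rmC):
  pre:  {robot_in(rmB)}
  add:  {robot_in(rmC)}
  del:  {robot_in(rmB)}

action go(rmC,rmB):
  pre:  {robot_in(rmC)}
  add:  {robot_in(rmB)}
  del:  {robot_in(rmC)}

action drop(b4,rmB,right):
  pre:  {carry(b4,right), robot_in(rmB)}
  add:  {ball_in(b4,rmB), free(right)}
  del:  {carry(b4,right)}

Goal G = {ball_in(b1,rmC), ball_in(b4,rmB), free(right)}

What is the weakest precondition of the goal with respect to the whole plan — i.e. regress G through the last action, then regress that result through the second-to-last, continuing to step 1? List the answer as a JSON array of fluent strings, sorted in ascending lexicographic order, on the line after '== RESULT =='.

Work backward from the goal:
  through step 4 (drop(b4,rmB,right)): drop {ball_in(b4,rmB), free(right)}, keep {ball_in(b1,rmC)}, require {carry(b4,right), robot_in(rmB)}
    → {ball_in(b1,rmC), carry(b4,right), robot_in(rmB)}
  through step 3 (go(rmC,rmB)): drop {robot_in(rmB)}, keep {ball_in(b1,rmC), carry(b4,right)}, require {robot_in(rmC)}
    → {ball_in(b1,rmC), carry(b4,right), robot_in(rmC)}
  through step 2 (go(rmB,rmC)): drop {robot_in(rmC)}, keep {ball_in(b1,rmC), carry(b4,right)}, require {robot_in(rmB)}
    → {ball_in(b1,rmC), carry(b4,right), robot_in(rmB)}
  through step 1 (pick(b4,rmB,right)): drop {carry(b4,right)}, keep {ball_in(b1,rmC), robot_in(rmB)}, require {ball_in(b4,rmB), free(right), robot_in(rmB)}
    → {ball_in(b1,rmC), ball_in(b4,rmB), free(right), robot_in(rmB)}

== RESULT ==
["ball_in(b1,rmC)", "ball_in(b4,rmB)", "free(right)", "robot_in(rmB)"]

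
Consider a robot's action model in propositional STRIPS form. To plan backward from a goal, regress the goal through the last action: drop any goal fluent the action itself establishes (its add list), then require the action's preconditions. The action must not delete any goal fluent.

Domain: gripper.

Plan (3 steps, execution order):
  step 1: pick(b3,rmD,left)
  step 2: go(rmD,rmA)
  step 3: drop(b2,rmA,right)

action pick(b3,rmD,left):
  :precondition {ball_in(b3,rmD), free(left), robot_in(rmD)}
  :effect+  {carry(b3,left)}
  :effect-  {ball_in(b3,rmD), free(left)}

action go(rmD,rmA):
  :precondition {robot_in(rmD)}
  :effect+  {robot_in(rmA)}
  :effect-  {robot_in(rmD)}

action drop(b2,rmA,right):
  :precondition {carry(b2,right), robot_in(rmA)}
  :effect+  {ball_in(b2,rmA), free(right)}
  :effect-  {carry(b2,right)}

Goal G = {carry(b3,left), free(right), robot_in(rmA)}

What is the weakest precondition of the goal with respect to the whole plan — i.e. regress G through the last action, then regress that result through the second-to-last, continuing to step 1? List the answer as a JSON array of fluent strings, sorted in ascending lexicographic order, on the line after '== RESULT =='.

Work backward from the goal:
  through step 3 (drop(b2,rmA,right)): drop {free(right)}, keep {carry(b3,left), robot_in(rmA)}, require {carry(b2,right), robot_in(rmA)}
    → {carry(b2,right), carry(b3,left), robot_in(rmA)}
  through step 2 (go(rmD,rmA)): drop {robot_in(rmA)}, keep {carry(b2,right), carry(b3,left)}, require {robot_in(rmD)}
    → {carry(b2,right), carry(b3,left), robot_in(rmD)}
  through step 1 (pick(b3,rmD,left)): drop {carry(b3,left)}, keep {carry(b2,right), robot_in(rmD)}, require {ball_in(b3,rmD), free(left), robot_in(rmD)}
    → {ball_in(b3,rmD), carry(b2,right), free(left), robot_in(rmD)}

== RESULT ==
["ball_in(b3,rmD)", "carry(b2,right)", "free(left)", "robot_in(rmD)"]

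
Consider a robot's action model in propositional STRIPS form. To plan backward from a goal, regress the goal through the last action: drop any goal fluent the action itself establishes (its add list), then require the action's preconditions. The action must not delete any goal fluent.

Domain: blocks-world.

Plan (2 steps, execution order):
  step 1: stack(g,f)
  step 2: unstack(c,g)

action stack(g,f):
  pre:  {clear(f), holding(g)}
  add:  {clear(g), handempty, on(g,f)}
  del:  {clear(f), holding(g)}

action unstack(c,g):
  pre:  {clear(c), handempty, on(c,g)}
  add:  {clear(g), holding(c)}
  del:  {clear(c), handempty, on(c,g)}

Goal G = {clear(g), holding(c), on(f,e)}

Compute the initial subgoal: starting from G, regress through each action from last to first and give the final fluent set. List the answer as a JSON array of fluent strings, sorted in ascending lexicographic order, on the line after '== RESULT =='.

Regress step by step:
  through step 2 (unstack(c,g)): drop {clear(g), holding(c)}, keep {on(f,e)}, require {clear(c), handempty, on(c,g)}
    → {clear(c), handempty, on(c,g), on(f,e)}
  through step 1 (stack(g,f)): drop {handempty}, keep {clear(c), on(c,g), on(f,e)}, require {clear(f), holding(g)}
    → {clear(c), clear(f), holding(g), on(c,g), on(f,e)}

== RESULT ==
["clear(c)", "clear(f)", "holding(g)", "on(c,g)", "on(f,e)"]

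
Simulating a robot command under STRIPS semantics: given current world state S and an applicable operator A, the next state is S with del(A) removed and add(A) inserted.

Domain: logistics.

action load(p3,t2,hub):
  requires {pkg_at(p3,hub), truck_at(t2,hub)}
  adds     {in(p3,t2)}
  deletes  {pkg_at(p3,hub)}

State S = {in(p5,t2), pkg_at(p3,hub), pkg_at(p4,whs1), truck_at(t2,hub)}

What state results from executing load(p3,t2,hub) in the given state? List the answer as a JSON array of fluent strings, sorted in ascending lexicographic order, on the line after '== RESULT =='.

Compute (S \ del) ∪ add:
  pre ⊆ S: {pkg_at(p3,hub), truck_at(t2,hub)} ⊆ S  — applicable
  S \ del = {in(p5,t2), pkg_at(p4,whs1), truck_at(t2,hub)}
  ∪ add   = {in(p3,t2), in(p5,t2), pkg_at(p4,whs1), truck_at(t2,hub)}

== RESULT ==
["in(p3,t2)", "in(p5,t2)", "pkg_at(p4,whs1)", "truck_at(t2,hub)"]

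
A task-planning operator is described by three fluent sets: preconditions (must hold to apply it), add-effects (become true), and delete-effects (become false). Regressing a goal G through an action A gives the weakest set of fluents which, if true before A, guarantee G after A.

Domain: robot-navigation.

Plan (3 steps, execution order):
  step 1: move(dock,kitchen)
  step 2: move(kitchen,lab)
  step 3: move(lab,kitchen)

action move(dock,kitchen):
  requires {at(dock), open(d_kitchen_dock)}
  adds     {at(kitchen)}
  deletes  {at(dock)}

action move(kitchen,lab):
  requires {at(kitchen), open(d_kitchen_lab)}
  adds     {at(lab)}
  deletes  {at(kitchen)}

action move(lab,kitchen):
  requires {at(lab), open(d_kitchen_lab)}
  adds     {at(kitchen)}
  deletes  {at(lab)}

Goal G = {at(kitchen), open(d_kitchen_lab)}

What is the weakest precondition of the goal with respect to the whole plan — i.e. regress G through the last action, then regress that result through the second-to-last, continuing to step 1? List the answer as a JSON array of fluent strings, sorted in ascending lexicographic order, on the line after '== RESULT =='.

Regress step by step:
  through step 3 (move(lab,kitchen)): drop {at(kitchen)}, keep {open(d_kitchen_lab)}, require {at(lab), open(d_kitchen_lab)}
    → {at(lab), open(d_kitchen_lab)}
  through step 2 (move(kitchen,lab)): drop {at(lab)}, keep {open(d_kitchen_lab)}, require {at(kitchen), open(d_kitchen_lab)}
    → {at(kitchen), open(d_kitchen_lab)}
  through step 1 (move(dock,kitchen)): drop {at(kitchen)}, keep {open(d_kitchen_lab)}, require {at(dock), open(d_kitchen_dock)}
    → {at(dock), open(d_kitchen_dock), open(d_kitchen_lab)}

== RESULT ==
["at(dock)", "open(d_kitchen_dock)", "open(d_kitchen_lab)"]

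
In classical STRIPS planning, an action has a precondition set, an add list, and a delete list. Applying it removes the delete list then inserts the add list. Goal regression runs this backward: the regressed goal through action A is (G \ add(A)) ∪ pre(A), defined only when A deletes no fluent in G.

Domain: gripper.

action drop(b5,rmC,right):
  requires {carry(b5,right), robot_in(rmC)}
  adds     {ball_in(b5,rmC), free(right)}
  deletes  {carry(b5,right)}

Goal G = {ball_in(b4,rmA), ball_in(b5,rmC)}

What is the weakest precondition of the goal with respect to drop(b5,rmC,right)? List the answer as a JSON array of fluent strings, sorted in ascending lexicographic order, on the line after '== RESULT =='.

Regress:
  G ∩ del = {}  (empty — regression defined)
  G \ add = {ball_in(b4,rmA), ball_in(b5,rmC)} \ {ball_in(b5,rmC), free(right)} = {ball_in(b4,rmA)}
  ∪ pre   = {ball_in(b4,rmA)} ∪ {carry(b5,right), robot_in(rmC)}
          = {ball_in(b4,rmA), carry(b5,right), robot_in(rmC)}

== RESULT ==
["ball_in(b4,rmA)", "carry(b5,right)", "robot_in(rmC)"]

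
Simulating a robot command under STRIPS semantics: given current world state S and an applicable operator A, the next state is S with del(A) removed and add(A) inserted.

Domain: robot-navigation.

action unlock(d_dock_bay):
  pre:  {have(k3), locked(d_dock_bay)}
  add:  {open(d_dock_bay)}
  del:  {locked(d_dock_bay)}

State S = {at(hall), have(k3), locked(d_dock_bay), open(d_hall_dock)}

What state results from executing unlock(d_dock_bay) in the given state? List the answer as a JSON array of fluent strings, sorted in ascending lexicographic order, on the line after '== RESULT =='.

Compute (S \ del) ∪ add:
  pre ⊆ S: {have(k3), locked(d_dock_bay)} ⊆ S  — applicable
  S \ del = {at(hall), have(k3), open(d_hall_dock)}
  ∪ add   = {at(hall), have(k3), open(d_dock_bay), open(d_hall_dock)}

== RESULT ==
["at(hall)", "have(k3)", "open(d_dock_bay)", "open(d_hall_dock)"]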